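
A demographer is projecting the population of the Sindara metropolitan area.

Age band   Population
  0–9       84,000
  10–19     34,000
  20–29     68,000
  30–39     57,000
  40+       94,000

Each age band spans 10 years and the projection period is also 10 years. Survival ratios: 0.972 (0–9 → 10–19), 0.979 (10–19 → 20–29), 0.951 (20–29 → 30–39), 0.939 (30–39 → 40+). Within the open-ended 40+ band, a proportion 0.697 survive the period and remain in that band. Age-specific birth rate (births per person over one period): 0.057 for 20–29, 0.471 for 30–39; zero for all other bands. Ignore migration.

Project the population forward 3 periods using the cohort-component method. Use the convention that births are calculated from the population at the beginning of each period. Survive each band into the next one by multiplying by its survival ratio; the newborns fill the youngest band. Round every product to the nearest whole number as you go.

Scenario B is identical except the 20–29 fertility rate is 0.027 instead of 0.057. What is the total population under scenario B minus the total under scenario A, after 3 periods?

-5309

[period 1]
Births: 68000 × 0.057 = 3876, 57000 × 0.471 = 26847 — total 30723
10–19: 84000 × 0.972 = 81648
20–29: 34000 × 0.979 = 33286
30–39: 68000 × 0.951 = 64668
40+: 57000 × 0.939 + 94000 × 0.697 = 53523 + 65518 = 119041
End of period: [30723, 81648, 33286, 64668, 119041]
[period 2]
Births: 33286 × 0.057 = 1897, 64668 × 0.471 = 30459 — total 32356
10–19: 30723 × 0.972 = 29863
20–29: 81648 × 0.979 = 79933
30–39: 33286 × 0.951 = 31655
40+: 64668 × 0.939 + 119041 × 0.697 = 60723 + 82972 = 143695
End of period: [32356, 29863, 79933, 31655, 143695]
[period 3]
Births: 79933 × 0.057 = 4556, 31655 × 0.471 = 14910 — total 19466
10–19: 32356 × 0.972 = 31450
20–29: 29863 × 0.979 = 29236
30–39: 79933 × 0.951 = 76016
40+: 31655 × 0.939 + 143695 × 0.697 = 29724 + 100155 = 129879
End of period: [19466, 31450, 29236, 76016, 129879]
Scenario A total after 3 periods: 286047
Scenario B projection —
[period 1]
Births: 68000 × 0.027 = 1836, 57000 × 0.471 = 26847 — total 28683
10–19: 84000 × 0.972 = 81648
20–29: 34000 × 0.979 = 33286
30–39: 68000 × 0.951 = 64668
40+: 57000 × 0.939 + 94000 × 0.697 = 53523 + 65518 = 119041
End of period: [28683, 81648, 33286, 64668, 119041]
[period 2]
Births: 33286 × 0.027 = 899, 64668 × 0.471 = 30459 — total 31358
10–19: 28683 × 0.972 = 27880
20–29: 81648 × 0.979 = 79933
30–39: 33286 × 0.951 = 31655
40+: 64668 × 0.939 + 119041 × 0.697 = 60723 + 82972 = 143695
End of period: [31358, 27880, 79933, 31655, 143695]
[period 3]
Births: 79933 × 0.027 = 2158, 31655 × 0.471 = 14910 — total 17068
10–19: 31358 × 0.972 = 30480
20–29: 27880 × 0.979 = 27295
30–39: 79933 × 0.951 = 76016
40+: 31655 × 0.939 + 143695 × 0.697 = 29724 + 100155 = 129879
End of period: [17068, 30480, 27295, 76016, 129879]
Scenario B total after 3 periods: 280738
Difference B − A = 280738 − 286047 = -5309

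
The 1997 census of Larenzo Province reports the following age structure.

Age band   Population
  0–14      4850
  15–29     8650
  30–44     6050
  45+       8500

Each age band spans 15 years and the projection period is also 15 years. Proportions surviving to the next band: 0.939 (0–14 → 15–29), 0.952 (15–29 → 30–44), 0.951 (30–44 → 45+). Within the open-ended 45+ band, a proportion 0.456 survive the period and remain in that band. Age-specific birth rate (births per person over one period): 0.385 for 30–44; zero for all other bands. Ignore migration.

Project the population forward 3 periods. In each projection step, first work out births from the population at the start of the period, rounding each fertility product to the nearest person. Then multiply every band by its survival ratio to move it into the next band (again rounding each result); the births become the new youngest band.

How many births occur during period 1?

— Period 1 —
Births: 6050 × 0.385 = 2329
15–29: 4850 × 0.939 = 4554
30–44: 8650 × 0.952 = 8235
45+: 6050 × 0.951 + 8500 × 0.456 = 5754 + 3876 = 9630
End of period: [2329, 4554, 8235, 9630]

2329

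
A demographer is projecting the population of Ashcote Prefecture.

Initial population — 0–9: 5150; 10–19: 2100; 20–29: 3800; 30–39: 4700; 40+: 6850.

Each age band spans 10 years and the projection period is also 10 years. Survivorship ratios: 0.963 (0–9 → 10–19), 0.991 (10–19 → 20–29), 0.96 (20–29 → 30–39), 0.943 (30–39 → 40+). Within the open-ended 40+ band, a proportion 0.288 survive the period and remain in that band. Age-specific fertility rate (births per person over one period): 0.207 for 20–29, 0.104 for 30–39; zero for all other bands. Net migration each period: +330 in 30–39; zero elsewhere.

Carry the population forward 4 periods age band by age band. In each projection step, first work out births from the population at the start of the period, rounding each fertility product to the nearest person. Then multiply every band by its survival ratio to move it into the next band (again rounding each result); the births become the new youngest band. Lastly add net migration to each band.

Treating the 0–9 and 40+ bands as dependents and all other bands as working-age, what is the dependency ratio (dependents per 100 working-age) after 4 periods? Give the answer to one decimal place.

Let band 1 be 0–9 through band 5 = 40+.
— Period 1 —
Births: 3800 * 0.207 = 787, 4700 * 0.104 = 489 → 1276
Band 2: 5150 * 0.963 = 4959
Band 3: 2100 * 0.991 = 2081
Band 4: 3800 * 0.96 = 3648
Band 5: 4700 * 0.943 + 6850 * 0.288 = 4432 + 1973 = 6405
Net migration: Band 4 + 330 → 3978
Population now: 0–9=1276, 10–19=4959, 20–29=2081, 30–39=3978, 40+=6405
— Period 2 —
Births: 2081 * 0.207 = 431, 3978 * 0.104 = 414 → 845
Band 2: 1276 * 0.963 = 1229
Band 3: 4959 * 0.991 = 4914
Band 4: 2081 * 0.96 = 1998
Band 5: 3978 * 0.943 + 6405 * 0.288 = 3751 + 1845 = 5596
Net migration: Band 4 + 330 → 2328
Population now: 0–9=845, 10–19=1229, 20–29=4914, 30–39=2328, 40+=5596
— Period 3 —
Births: 4914 * 0.207 = 1017, 2328 * 0.104 = 242 → 1259
Band 2: 845 * 0.963 = 814
Band 3: 1229 * 0.991 = 1218
Band 4: 4914 * 0.96 = 4717
Band 5: 2328 * 0.943 + 5596 * 0.288 = 2195 + 1612 = 3807
Net migration: Band 4 + 330 → 5047
Population now: 0–9=1259, 10–19=814, 20–29=1218, 30–39=5047, 40+=3807
— Period 4 —
Births: 1218 * 0.207 = 252, 5047 * 0.104 = 525 → 777
Band 2: 1259 * 0.963 = 1212
Band 3: 814 * 0.991 = 807
Band 4: 1218 * 0.96 = 1169
Band 5: 5047 * 0.943 + 3807 * 0.288 = 4759 + 1096 = 5855
Net migration: Band 4 + 330 → 1499
Population now: 0–9=777, 10–19=1212, 20–29=807, 30–39=1499, 40+=5855
Dependents (band 0–9 + band 40+) = 777 + 5855 = 6632; working-age = 3518; ratio = 6632/3518 × 100 = 188.5

188.5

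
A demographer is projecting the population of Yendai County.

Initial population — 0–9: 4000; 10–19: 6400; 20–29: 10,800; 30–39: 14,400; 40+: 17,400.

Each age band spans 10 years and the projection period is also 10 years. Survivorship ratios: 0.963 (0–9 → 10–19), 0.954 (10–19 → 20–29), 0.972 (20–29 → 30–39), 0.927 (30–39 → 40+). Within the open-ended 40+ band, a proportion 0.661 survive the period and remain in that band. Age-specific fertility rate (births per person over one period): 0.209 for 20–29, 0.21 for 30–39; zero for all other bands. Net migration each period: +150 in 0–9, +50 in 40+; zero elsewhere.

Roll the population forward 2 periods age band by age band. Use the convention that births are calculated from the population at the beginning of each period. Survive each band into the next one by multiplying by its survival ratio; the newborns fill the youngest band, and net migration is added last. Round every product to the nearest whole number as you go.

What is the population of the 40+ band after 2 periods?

26241

— Period 1 —
Births: 10800 × 0.209 = 2257, 14400 × 0.21 = 3024 → 5281
10–19: 4000 × 0.963 = 3852
20–29: 6400 × 0.954 = 6106
30–39: 10800 × 0.972 = 10498
40+: 14400 × 0.927 + 17400 × 0.661 = 13349 + 11501 = 24850
Net migration: 0–9 + 150 → 5431; 40+ + 50 → 24900
End of period: [5431, 3852, 6106, 10498, 24900]
— Period 2 —
Births: 6106 × 0.209 = 1276, 10498 × 0.21 = 2205 → 3481
10–19: 5431 × 0.963 = 5230
20–29: 3852 × 0.954 = 3675
30–39: 6106 × 0.972 = 5935
40+: 10498 × 0.927 + 24900 × 0.661 = 9732 + 16459 = 26191
Net migration: 0–9 + 150 → 3631; 40+ + 50 → 26241
End of period: [3631, 5230, 3675, 5935, 26241]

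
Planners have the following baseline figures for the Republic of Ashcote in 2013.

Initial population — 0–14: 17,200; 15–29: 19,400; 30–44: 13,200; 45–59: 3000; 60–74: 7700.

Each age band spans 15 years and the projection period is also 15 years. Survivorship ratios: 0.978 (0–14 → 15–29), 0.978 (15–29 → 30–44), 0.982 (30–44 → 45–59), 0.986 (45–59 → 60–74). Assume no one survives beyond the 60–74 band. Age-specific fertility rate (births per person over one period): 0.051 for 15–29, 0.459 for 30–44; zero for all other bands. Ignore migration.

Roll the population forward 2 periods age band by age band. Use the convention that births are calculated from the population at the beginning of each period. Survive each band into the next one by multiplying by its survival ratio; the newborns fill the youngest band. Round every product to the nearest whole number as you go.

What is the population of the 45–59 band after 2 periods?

Numbering the bands 1..5 from youngest to oldest:
After projecting period 1:
Births: 19400 × 0.051 = 989 ; 13200 × 0.459 = 6059 — total 7048
Band 2: 17200 × 0.978 = 16822
Band 3: 19400 × 0.978 = 18973
Band 4: 13200 × 0.982 = 12962
Band 5: 3000 × 0.986 = 2958
Giving 7048 / 16822 / 18973 / 12962 / 2958.
After projecting period 2:
Births: 16822 × 0.051 = 858 ; 18973 × 0.459 = 8709 — total 9567
Band 2: 7048 × 0.978 = 6893
Band 3: 16822 × 0.978 = 16452
Band 4: 18973 × 0.982 = 18631
Band 5: 12962 × 0.986 = 12781
Giving 9567 / 6893 / 16452 / 18631 / 12781.

18631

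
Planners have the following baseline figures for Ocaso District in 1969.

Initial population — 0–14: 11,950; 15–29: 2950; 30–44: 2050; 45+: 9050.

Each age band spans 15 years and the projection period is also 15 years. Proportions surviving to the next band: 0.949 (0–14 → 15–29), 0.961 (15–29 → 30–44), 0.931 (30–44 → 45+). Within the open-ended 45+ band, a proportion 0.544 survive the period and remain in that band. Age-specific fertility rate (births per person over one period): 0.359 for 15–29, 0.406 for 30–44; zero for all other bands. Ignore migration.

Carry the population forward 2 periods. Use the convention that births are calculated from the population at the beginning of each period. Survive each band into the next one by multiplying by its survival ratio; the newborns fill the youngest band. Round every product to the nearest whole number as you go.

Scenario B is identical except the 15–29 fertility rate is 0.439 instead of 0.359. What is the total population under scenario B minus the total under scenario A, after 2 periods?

Numbering the bands 1..4 from youngest to oldest:
Period 1:
Births: 2950 * 0.359 = 1059 ; 2050 * 0.406 = 832 — total 1891
Band 2: 11950 * 0.949 = 11341
Band 3: 2950 * 0.961 = 2835
Band 4: 2050 * 0.931 + 9050 * 0.544 = 1909 + 4923 = 6832
→ [1891, 11341, 2835, 6832]
Period 2:
Births: 11341 * 0.359 = 4071 ; 2835 * 0.406 = 1151 — total 5222
Band 2: 1891 * 0.949 = 1795
Band 3: 11341 * 0.961 = 10899
Band 4: 2835 * 0.931 + 6832 * 0.544 = 2639 + 3717 = 6356
→ [5222, 1795, 10899, 6356]
Scenario A total after 2 periods: 24272
Scenario B projection —
Period 1:
Births: 2950 * 0.439 = 1295 ; 2050 * 0.406 = 832 — total 2127
Band 2: 11950 * 0.949 = 11341
Band 3: 2950 * 0.961 = 2835
Band 4: 2050 * 0.931 + 9050 * 0.544 = 1909 + 4923 = 6832
→ [2127, 11341, 2835, 6832]
Period 2:
Births: 11341 * 0.439 = 4979 ; 2835 * 0.406 = 1151 — total 6130
Band 2: 2127 * 0.949 = 2019
Band 3: 11341 * 0.961 = 10899
Band 4: 2835 * 0.931 + 6832 * 0.544 = 2639 + 3717 = 6356
→ [6130, 2019, 10899, 6356]
Scenario B total after 2 periods: 25404
Difference B − A = 25404 − 24272 = 1132

1132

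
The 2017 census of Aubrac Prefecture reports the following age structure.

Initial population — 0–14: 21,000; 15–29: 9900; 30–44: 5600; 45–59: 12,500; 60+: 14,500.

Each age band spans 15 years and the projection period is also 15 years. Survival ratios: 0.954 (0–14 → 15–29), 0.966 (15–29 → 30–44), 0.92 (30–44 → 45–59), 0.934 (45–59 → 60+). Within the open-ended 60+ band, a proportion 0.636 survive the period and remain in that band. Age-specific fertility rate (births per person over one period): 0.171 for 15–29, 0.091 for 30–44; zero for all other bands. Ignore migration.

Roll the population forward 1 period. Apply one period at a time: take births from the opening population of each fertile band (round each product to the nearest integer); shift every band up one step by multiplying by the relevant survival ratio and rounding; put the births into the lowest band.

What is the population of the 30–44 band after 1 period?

Let band 1 be 0–14 through band 5 = 60+.
Period 1.
Births: 9900 × 0.171 = 1693, 5600 × 0.091 = 510 → total 2203
Band 2: 21000 × 0.954 = 20034
Band 3: 9900 × 0.966 = 9563
Band 4: 5600 × 0.92 = 5152
Band 5: 12500 × 0.934 + 14500 × 0.636 = 11675 + 9222 = 20897
→ [2203, 20034, 9563, 5152, 20897]

9563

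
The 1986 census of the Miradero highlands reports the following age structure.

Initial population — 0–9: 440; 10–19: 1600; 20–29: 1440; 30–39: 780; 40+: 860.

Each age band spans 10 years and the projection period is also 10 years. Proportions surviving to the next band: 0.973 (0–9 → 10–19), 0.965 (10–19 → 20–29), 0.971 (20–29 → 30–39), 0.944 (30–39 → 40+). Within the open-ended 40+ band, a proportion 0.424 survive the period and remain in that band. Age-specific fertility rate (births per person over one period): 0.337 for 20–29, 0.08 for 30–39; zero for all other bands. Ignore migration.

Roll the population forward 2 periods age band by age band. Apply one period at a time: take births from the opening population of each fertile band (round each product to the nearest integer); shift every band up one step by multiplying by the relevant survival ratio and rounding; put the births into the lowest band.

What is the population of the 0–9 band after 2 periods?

632

Numbering the groups 1..5 from youngest to oldest:
Period 1:
Births: 1440 × 0.337 = 485, 780 × 0.08 = 62 → 547
Group 2: 440 × 0.973 = 428
Group 3: 1600 × 0.965 = 1544
Group 4: 1440 × 0.971 = 1398
Group 5: 780 × 0.944 + 860 × 0.424 = 736 + 365 = 1101
→ [547, 428, 1544, 1398, 1101]
Period 2:
Births: 1544 × 0.337 = 520, 1398 × 0.08 = 112 → 632
Group 2: 547 × 0.973 = 532
Group 3: 428 × 0.965 = 413
Group 4: 1544 × 0.971 = 1499
Group 5: 1398 × 0.944 + 1101 × 0.424 = 1320 + 467 = 1787
→ [632, 532, 413, 1499, 1787]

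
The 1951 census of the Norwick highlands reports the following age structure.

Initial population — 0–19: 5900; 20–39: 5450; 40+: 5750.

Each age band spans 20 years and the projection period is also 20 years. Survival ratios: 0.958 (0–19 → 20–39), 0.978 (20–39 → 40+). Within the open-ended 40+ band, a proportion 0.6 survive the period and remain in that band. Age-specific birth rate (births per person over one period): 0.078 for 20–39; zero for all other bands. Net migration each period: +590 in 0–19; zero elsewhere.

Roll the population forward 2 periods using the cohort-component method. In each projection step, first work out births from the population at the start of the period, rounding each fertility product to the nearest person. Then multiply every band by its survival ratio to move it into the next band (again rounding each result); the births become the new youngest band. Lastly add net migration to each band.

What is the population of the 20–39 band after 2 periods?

972

Numbering the bands 1..3 from youngest to oldest:
After projecting period 1:
Births: 5450 * 0.078 = 425
Band 2: 5900 * 0.958 = 5652
Band 3: 5450 * 0.978 + 5750 * 0.6 = 5330 + 3450 = 8780
Net migration: Band 1 + 590 → 1015
Population now: 0–19=1015, 20–39=5652, 40+=8780
After projecting period 2:
Births: 5652 * 0.078 = 441
Band 2: 1015 * 0.958 = 972
Band 3: 5652 * 0.978 + 8780 * 0.6 = 5528 + 5268 = 10796
Net migration: Band 1 + 590 → 1031
Population now: 0–19=1031, 20–39=972, 40+=10796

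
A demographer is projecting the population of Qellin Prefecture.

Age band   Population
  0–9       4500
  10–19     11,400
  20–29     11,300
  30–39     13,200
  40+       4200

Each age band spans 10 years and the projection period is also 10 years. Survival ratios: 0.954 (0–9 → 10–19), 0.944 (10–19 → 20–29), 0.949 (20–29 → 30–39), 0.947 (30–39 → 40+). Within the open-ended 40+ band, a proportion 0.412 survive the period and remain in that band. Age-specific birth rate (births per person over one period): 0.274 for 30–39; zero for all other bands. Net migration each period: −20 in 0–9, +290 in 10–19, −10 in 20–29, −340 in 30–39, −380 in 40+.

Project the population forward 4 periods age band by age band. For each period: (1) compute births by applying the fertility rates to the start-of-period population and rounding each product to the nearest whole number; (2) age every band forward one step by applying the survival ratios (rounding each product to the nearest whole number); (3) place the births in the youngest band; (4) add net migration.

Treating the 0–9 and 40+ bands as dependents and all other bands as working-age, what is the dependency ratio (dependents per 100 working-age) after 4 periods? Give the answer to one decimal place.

Numbering the bands 1..5 from youngest to oldest:
— Period 1 —
Births: 13200 × 0.274 = 3617
Band 2: 4500 × 0.954 = 4293
Band 3: 11400 × 0.944 = 10762
Band 4: 11300 × 0.949 = 10724
Band 5: 13200 × 0.947 + 4200 × 0.412 = 12500 + 1730 = 14230
Net migration: Band 1 − 20 → 3597; Band 2 + 290 → 4583; Band 3 − 10 → 10752; Band 4 − 340 → 10384; Band 5 − 380 → 13850
→ [3597, 4583, 10752, 10384, 13850]
— Period 2 —
Births: 10384 × 0.274 = 2845
Band 2: 3597 × 0.954 = 3432
Band 3: 4583 × 0.944 = 4326
Band 4: 10752 × 0.949 = 10204
Band 5: 10384 × 0.947 + 13850 × 0.412 = 9834 + 5706 = 15540
Net migration: Band 1 − 20 → 2825; Band 2 + 290 → 3722; Band 3 − 10 → 4316; Band 4 − 340 → 9864; Band 5 − 380 → 15160
→ [2825, 3722, 4316, 9864, 15160]
— Period 3 —
Births: 9864 × 0.274 = 2703
Band 2: 2825 × 0.954 = 2695
Band 3: 3722 × 0.944 = 3514
Band 4: 4316 × 0.949 = 4096
Band 5: 9864 × 0.947 + 15160 × 0.412 = 9341 + 6246 = 15587
Net migration: Band 1 − 20 → 2683; Band 2 + 290 → 2985; Band 3 − 10 → 3504; Band 4 − 340 → 3756; Band 5 − 380 → 15207
→ [2683, 2985, 3504, 3756, 15207]
— Period 4 —
Births: 3756 × 0.274 = 1029
Band 2: 2683 × 0.954 = 2560
Band 3: 2985 × 0.944 = 2818
Band 4: 3504 × 0.949 = 3325
Band 5: 3756 × 0.947 + 15207 × 0.412 = 3557 + 6265 = 9822
Net migration: Band 1 − 20 → 1009; Band 2 + 290 → 2850; Band 3 − 10 → 2808; Band 4 − 340 → 2985; Band 5 − 380 → 9442
→ [1009, 2850, 2808, 2985, 9442]
Dependents (band 0–9 + band 40+) = 1009 + 9442 = 10451; working-age = 8643; ratio = 10451/8643 × 100 = 120.9

120.9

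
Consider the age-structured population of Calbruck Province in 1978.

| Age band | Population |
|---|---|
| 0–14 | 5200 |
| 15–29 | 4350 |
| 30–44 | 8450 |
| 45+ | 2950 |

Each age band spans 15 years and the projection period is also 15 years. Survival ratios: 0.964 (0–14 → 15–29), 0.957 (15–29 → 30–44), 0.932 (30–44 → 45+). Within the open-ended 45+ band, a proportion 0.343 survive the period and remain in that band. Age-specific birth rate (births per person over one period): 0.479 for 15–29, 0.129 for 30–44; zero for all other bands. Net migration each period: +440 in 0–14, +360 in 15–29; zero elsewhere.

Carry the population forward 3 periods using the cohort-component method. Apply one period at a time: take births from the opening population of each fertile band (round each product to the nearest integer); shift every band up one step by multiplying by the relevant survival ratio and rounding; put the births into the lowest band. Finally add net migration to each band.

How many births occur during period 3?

2504

(Groups numbered youngest = 1 to oldest = 4.)
After projecting period 1:
Births: 4350 * 0.479 = 2084 ; 8450 * 0.129 = 1090 — total 3174
Group 2: 5200 * 0.964 = 5013
Group 3: 4350 * 0.957 = 4163
Group 4: 8450 * 0.932 + 2950 * 0.343 = 7875 + 1012 = 8887
Net migration: Group 1 + 440 → 3614; Group 2 + 360 → 5373
Giving 3614 / 5373 / 4163 / 8887.
After projecting period 2:
Births: 5373 * 0.479 = 2574 ; 4163 * 0.129 = 537 — total 3111
Group 2: 3614 * 0.964 = 3484
Group 3: 5373 * 0.957 = 5142
Group 4: 4163 * 0.932 + 8887 * 0.343 = 3880 + 3048 = 6928
Net migration: Group 1 + 440 → 3551; Group 2 + 360 → 3844
Giving 3551 / 3844 / 5142 / 6928.
After projecting period 3:
Births: 3844 * 0.479 = 1841 ; 5142 * 0.129 = 663 — total 2504
Group 2: 3551 * 0.964 = 3423
Group 3: 3844 * 0.957 = 3679
Group 4: 5142 * 0.932 + 6928 * 0.343 = 4792 + 2376 = 7168
Net migration: Group 1 + 440 → 2944; Group 2 + 360 → 3783
Giving 2944 / 3783 / 3679 / 7168.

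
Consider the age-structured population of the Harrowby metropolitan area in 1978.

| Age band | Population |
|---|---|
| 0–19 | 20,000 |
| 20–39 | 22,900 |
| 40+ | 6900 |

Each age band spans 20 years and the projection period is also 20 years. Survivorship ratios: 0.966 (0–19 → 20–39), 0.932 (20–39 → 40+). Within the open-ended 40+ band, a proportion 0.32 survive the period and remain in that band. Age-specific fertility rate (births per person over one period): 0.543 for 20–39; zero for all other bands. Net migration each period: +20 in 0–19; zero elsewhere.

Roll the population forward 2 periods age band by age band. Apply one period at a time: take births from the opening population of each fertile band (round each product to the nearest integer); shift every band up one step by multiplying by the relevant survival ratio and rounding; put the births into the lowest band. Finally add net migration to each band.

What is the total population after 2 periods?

— Period 1 —
Births: 22900 * 0.543 = 12435
20–39: 20000 * 0.966 = 19320
40+: 22900 * 0.932 + 6900 * 0.32 = 21343 + 2208 = 23551
Net migration: 0–19 + 20 → 12455
Giving 12455 / 19320 / 23551.
— Period 2 —
Births: 19320 * 0.543 = 10491
20–39: 12455 * 0.966 = 12032
40+: 19320 * 0.932 + 23551 * 0.32 = 18006 + 7536 = 25542
Net migration: 0–19 + 20 → 10511
Giving 10511 / 12032 / 25542.
Total after period 2: 10511 + 12032 + 25542 = 48085

48085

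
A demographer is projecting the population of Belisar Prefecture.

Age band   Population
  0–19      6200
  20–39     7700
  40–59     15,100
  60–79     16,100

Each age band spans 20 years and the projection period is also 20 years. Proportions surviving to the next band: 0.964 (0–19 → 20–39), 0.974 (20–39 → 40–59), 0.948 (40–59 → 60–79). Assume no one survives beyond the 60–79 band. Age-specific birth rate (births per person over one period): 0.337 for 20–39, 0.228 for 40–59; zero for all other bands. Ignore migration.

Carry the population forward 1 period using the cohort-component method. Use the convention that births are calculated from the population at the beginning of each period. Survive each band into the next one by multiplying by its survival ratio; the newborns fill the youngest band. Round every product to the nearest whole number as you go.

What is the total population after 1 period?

33830

Period 1.
Births: 7700 * 0.337 = 2595  |  15100 * 0.228 = 3443 → total 6038
20–39: 6200 * 0.964 = 5977
40–59: 7700 * 0.974 = 7500
60–79: 15100 * 0.948 = 14315
End of period: [6038, 5977, 7500, 14315]
Total after period 1: 6038 + 5977 + 7500 + 14315 = 33830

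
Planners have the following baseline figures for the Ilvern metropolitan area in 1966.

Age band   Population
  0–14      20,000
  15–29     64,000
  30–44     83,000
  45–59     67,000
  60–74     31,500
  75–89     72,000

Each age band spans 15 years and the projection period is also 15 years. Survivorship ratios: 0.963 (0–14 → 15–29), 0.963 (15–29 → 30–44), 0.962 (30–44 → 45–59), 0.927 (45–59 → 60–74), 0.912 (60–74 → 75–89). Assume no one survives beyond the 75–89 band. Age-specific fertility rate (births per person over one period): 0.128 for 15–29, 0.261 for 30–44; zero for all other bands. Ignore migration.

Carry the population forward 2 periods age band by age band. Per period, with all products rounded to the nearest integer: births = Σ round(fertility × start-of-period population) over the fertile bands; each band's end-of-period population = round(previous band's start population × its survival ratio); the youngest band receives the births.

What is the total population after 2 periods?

Let band 1 be 0–14 through band 6 = 75–89.
Period 1:
Births: 64000 × 0.128 = 8192 ; 83000 × 0.261 = 21663 ⇒ total 29855
Band 2: 20000 × 0.963 = 19260
Band 3: 64000 × 0.963 = 61632
Band 4: 83000 × 0.962 = 79846
Band 5: 67000 × 0.927 = 62109
Band 6: 31500 × 0.912 = 28728
Population now: 0–14=29855, 15–29=19260, 30–44=61632, 45–59=79846, 60–74=62109, 75–89=28728
Period 2:
Births: 19260 × 0.128 = 2465 ; 61632 × 0.261 = 16086 ⇒ total 18551
Band 2: 29855 × 0.963 = 28750
Band 3: 19260 × 0.963 = 18547
Band 4: 61632 × 0.962 = 59290
Band 5: 79846 × 0.927 = 74017
Band 6: 62109 × 0.912 = 56643
Population now: 0–14=18551, 15–29=28750, 30–44=18547, 45–59=59290, 60–74=74017, 75–89=56643
Total after period 2: 18551 + 28750 + 18547 + 59290 + 74017 + 56643 = 255798

255798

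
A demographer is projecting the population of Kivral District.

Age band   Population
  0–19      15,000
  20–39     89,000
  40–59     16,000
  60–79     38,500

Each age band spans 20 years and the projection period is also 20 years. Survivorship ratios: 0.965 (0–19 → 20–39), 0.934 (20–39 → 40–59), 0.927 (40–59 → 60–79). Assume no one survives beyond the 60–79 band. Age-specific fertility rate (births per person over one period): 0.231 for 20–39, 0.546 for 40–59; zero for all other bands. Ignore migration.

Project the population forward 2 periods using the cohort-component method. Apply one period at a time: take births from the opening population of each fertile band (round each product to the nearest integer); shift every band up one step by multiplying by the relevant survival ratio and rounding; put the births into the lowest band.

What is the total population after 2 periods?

167579

(Bands numbered youngest = 1 to oldest = 4.)
Period 1.
Births: 89000 × 0.231 = 20559  |  16000 × 0.546 = 8736 ⇒ total 29295
Band 2: 15000 × 0.965 = 14475
Band 3: 89000 × 0.934 = 83126
Band 4: 16000 × 0.927 = 14832
→ [29295, 14475, 83126, 14832]
Period 2.
Births: 14475 × 0.231 = 3344  |  83126 × 0.546 = 45387 ⇒ total 48731
Band 2: 29295 × 0.965 = 28270
Band 3: 14475 × 0.934 = 13520
Band 4: 83126 × 0.927 = 77058
→ [48731, 28270, 13520, 77058]
Total after period 2: 48731 + 28270 + 13520 + 77058 = 167579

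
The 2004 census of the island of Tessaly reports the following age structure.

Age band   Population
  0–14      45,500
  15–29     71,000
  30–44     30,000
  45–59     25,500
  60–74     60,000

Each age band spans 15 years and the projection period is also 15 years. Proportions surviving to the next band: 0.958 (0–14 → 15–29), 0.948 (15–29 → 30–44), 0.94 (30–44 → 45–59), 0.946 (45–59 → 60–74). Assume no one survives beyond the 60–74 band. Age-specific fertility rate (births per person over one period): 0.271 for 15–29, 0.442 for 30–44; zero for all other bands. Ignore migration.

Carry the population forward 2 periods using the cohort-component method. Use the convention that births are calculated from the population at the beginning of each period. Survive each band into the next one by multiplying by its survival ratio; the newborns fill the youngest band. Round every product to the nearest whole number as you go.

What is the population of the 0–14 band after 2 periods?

41563

Period 1:
Births: 71000 × 0.271 = 19241  |  30000 × 0.442 = 13260 ⇒ total 32501
15–29: 45500 × 0.958 = 43589
30–44: 71000 × 0.948 = 67308
45–59: 30000 × 0.94 = 28200
60–74: 25500 × 0.946 = 24123
Population now: 0–14=32501, 15–29=43589, 30–44=67308, 45–59=28200, 60–74=24123
Period 2:
Births: 43589 × 0.271 = 11813  |  67308 × 0.442 = 29750 ⇒ total 41563
15–29: 32501 × 0.958 = 31136
30–44: 43589 × 0.948 = 41322
45–59: 67308 × 0.94 = 63270
60–74: 28200 × 0.946 = 26677
Population now: 0–14=41563, 15–29=31136, 30–44=41322, 45–59=63270, 60–74=26677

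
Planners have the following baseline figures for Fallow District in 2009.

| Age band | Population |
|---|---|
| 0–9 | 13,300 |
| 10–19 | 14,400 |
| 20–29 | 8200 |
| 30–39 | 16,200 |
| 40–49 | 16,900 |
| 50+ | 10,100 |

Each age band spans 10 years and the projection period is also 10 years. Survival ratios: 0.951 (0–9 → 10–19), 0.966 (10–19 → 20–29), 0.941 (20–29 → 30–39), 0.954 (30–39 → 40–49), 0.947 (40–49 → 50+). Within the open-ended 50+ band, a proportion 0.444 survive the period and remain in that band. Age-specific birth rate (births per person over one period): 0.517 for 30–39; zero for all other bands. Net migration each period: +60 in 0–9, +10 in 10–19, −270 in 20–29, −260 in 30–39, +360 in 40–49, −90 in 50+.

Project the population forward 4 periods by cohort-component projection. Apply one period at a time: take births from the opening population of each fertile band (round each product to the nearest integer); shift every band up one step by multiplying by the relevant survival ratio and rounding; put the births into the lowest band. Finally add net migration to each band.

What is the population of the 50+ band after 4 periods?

19434

(Groups numbered youngest = 1 to oldest = 6.)
Period 1.
Births: 16200 × 0.517 = 8375
Group 2: 13300 × 0.951 = 12648
Group 3: 14400 × 0.966 = 13910
Group 4: 8200 × 0.941 = 7716
Group 5: 16200 × 0.954 = 15455
Group 6: 16900 × 0.947 + 10100 × 0.444 = 16004 + 4484 = 20488
Net migration: Group 1 + 60 → 8435; Group 2 + 10 → 12658; Group 3 − 270 → 13640; Group 4 − 260 → 7456; Group 5 + 360 → 15815; Group 6 − 90 → 20398
Population now: 0–9=8435, 10–19=12658, 20–29=13640, 30–39=7456, 40–49=15815, 50+=20398
Period 2.
Births: 7456 × 0.517 = 3855
Group 2: 8435 × 0.951 = 8022
Group 3: 12658 × 0.966 = 12228
Group 4: 13640 × 0.941 = 12835
Group 5: 7456 × 0.954 = 7113
Group 6: 15815 × 0.947 + 20398 × 0.444 = 14977 + 9057 = 24034
Net migration: Group 1 + 60 → 3915; Group 2 + 10 → 8032; Group 3 − 270 → 11958; Group 4 − 260 → 12575; Group 5 + 360 → 7473; Group 6 − 90 → 23944
Population now: 0–9=3915, 10–19=8032, 20–29=11958, 30–39=12575, 40–49=7473, 50+=23944
Period 3.
Births: 12575 × 0.517 = 6501
Group 2: 3915 × 0.951 = 3723
Group 3: 8032 × 0.966 = 7759
Group 4: 11958 × 0.941 = 11252
Group 5: 12575 × 0.954 = 11997
Group 6: 7473 × 0.947 + 23944 × 0.444 = 7077 + 10631 = 17708
Net migration: Group 1 + 60 → 6561; Group 2 + 10 → 3733; Group 3 − 270 → 7489; Group 4 − 260 → 10992; Group 5 + 360 → 12357; Group 6 − 90 → 17618
Population now: 0–9=6561, 10–19=3733, 20–29=7489, 30–39=10992, 40–49=12357, 50+=17618
Period 4.
Births: 10992 × 0.517 = 5683
Group 2: 6561 × 0.951 = 6240
Group 3: 3733 × 0.966 = 3606
Group 4: 7489 × 0.941 = 7047
Group 5: 10992 × 0.954 = 10486
Group 6: 12357 × 0.947 + 17618 × 0.444 = 11702 + 7822 = 19524
Net migration: Group 1 + 60 → 5743; Group 2 + 10 → 6250; Group 3 − 270 → 3336; Group 4 − 260 → 6787; Group 5 + 360 → 10846; Group 6 − 90 → 19434
Population now: 0–9=5743, 10–19=6250, 20–29=3336, 30–39=6787, 40–49=10846, 50+=19434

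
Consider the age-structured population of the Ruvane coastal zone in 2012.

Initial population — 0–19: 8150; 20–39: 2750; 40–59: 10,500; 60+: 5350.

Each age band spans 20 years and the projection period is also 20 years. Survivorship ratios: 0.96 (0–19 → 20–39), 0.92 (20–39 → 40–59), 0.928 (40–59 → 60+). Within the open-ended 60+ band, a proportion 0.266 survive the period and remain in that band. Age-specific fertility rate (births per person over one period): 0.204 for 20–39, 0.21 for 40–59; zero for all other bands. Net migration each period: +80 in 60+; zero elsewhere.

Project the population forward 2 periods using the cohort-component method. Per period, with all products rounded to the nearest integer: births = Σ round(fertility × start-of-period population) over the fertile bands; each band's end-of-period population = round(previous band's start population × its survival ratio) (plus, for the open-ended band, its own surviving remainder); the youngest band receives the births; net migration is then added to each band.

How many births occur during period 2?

2127

— Period 1 —
Births: 2750 * 0.204 = 561  |  10500 * 0.21 = 2205 ⇒ total 2766
20–39: 8150 * 0.96 = 7824
40–59: 2750 * 0.92 = 2530
60+: 10500 * 0.928 + 5350 * 0.266 = 9744 + 1423 = 11167
Net migration: 60+ + 80 → 11247
→ [2766, 7824, 2530, 11247]
— Period 2 —
Births: 7824 * 0.204 = 1596  |  2530 * 0.21 = 531 ⇒ total 2127
20–39: 2766 * 0.96 = 2655
40–59: 7824 * 0.92 = 7198
60+: 2530 * 0.928 + 11247 * 0.266 = 2348 + 2992 = 5340
Net migration: 60+ + 80 → 5420
→ [2127, 2655, 7198, 5420]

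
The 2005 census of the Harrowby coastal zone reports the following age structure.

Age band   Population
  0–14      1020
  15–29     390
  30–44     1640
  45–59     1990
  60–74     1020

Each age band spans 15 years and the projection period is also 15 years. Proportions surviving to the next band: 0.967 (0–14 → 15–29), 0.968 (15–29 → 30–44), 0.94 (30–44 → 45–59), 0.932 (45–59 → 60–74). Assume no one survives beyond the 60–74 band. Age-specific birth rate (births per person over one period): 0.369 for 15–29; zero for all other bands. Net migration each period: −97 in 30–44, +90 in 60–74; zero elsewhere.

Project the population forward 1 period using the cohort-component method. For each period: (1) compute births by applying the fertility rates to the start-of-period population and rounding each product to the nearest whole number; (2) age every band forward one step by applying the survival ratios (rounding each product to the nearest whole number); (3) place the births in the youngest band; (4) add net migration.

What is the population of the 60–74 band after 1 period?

(Bands numbered youngest = 1 to oldest = 5.)
Period 1.
Births: 390 × 0.369 = 144
Band 2: 1020 × 0.967 = 986
Band 3: 390 × 0.968 = 378
Band 4: 1640 × 0.94 = 1542
Band 5: 1990 × 0.932 = 1855
Net migration: Band 3 − 97 → 281; Band 5 + 90 → 1945
End of period: [144, 986, 281, 1542, 1945]

1945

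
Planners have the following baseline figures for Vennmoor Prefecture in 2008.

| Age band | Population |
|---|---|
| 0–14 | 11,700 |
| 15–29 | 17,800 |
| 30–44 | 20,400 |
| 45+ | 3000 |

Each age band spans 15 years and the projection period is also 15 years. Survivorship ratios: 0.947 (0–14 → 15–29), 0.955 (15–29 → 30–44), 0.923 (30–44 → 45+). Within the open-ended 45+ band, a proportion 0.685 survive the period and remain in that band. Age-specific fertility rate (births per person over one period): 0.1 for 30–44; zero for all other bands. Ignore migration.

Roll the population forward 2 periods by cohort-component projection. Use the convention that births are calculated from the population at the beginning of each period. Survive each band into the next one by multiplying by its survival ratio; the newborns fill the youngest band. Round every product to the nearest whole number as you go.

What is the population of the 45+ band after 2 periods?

29996

— Period 1 —
Births: 20400 * 0.1 = 2040
15–29: 11700 * 0.947 = 11080
30–44: 17800 * 0.955 = 16999
45+: 20400 * 0.923 + 3000 * 0.685 = 18829 + 2055 = 20884
→ [2040, 11080, 16999, 20884]
— Period 2 —
Births: 16999 * 0.1 = 1700
15–29: 2040 * 0.947 = 1932
30–44: 11080 * 0.955 = 10581
45+: 16999 * 0.923 + 20884 * 0.685 = 15690 + 14306 = 29996
→ [1700, 1932, 10581, 29996]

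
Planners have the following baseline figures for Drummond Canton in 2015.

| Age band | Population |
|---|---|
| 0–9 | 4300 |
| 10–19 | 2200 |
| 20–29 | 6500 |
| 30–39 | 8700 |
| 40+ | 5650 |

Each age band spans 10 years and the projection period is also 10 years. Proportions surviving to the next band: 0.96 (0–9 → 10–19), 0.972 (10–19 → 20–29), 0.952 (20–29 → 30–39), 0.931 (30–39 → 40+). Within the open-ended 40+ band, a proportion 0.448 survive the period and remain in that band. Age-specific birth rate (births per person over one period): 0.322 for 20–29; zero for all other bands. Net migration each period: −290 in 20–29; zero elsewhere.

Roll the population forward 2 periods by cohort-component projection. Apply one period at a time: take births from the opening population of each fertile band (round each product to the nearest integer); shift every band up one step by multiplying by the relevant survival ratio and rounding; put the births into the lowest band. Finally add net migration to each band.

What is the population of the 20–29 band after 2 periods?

Numbering the groups 1..5 from youngest to oldest:
Period 1.
Births: 6500 * 0.322 = 2093
Group 2: 4300 * 0.96 = 4128
Group 3: 2200 * 0.972 = 2138
Group 4: 6500 * 0.952 = 6188
Group 5: 8700 * 0.931 + 5650 * 0.448 = 8100 + 2531 = 10631
Net migration: Group 3 − 290 → 1848
→ [2093, 4128, 1848, 6188, 10631]
Period 2.
Births: 1848 * 0.322 = 595
Group 2: 2093 * 0.96 = 2009
Group 3: 4128 * 0.972 = 4012
Group 4: 1848 * 0.952 = 1759
Group 5: 6188 * 0.931 + 10631 * 0.448 = 5761 + 4763 = 10524
Net migration: Group 3 − 290 → 3722
→ [595, 2009, 3722, 1759, 10524]

3722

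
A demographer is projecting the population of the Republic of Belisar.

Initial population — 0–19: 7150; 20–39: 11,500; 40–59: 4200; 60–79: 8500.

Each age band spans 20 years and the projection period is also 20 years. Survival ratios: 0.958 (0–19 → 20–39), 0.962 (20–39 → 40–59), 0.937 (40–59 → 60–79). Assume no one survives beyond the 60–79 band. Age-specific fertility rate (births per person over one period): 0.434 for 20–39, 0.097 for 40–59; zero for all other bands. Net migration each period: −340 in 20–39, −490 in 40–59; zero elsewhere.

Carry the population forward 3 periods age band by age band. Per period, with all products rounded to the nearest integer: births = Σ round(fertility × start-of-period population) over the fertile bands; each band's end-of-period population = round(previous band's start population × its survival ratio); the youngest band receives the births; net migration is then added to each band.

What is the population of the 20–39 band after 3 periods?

3349

Numbering the groups 1..4 from youngest to oldest:
— Period 1 —
Births: 11500 × 0.434 = 4991  |  4200 × 0.097 = 407 → total 5398
Group 2: 7150 × 0.958 = 6850
Group 3: 11500 × 0.962 = 11063
Group 4: 4200 × 0.937 = 3935
Net migration: Group 2 − 340 → 6510; Group 3 − 490 → 10573
→ [5398, 6510, 10573, 3935]
— Period 2 —
Births: 6510 × 0.434 = 2825  |  10573 × 0.097 = 1026 → total 3851
Group 2: 5398 × 0.958 = 5171
Group 3: 6510 × 0.962 = 6263
Group 4: 10573 × 0.937 = 9907
Net migration: Group 2 − 340 → 4831; Group 3 − 490 → 5773
→ [3851, 4831, 5773, 9907]
— Period 3 —
Births: 4831 × 0.434 = 2097  |  5773 × 0.097 = 560 → total 2657
Group 2: 3851 × 0.958 = 3689
Group 3: 4831 × 0.962 = 4647
Group 4: 5773 × 0.937 = 5409
Net migration: Group 2 − 340 → 3349; Group 3 − 490 → 4157
→ [2657, 3349, 4157, 5409]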